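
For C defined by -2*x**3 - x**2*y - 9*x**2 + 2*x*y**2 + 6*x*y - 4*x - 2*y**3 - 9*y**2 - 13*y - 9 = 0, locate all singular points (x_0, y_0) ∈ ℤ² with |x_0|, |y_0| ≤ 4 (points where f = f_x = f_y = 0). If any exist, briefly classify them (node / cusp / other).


Singular points: {(-1, -2)}; classification: node.

Compute partial derivatives:
  f_x = -6*x**2 - 2*x*y - 18*x + 2*y**2 + 6*y - 4.
  f_y = -x**2 + 4*x*y + 6*x - 6*y**2 - 18*y - 13.
Scan x_0 ∈ {−4, ..., 4}. For each x_0, f_y(x_0, y) is a polynomial in y; find its integer roots y ∈ {−4, ..., 4}, then test f_x and f at those candidates.
  x = -4: f_y(-4, y) = -6*y**2 - 34*y - 53; no integer root y with |y| ≤ 4.
  x = -3: f_y(-3, y) = -6*y**2 - 30*y - 40; no integer root y with |y| ≤ 4.
  x = -2: f_y(-2, y) = -6*y**2 - 26*y - 29; no integer root y with |y| ≤ 4.
  x = -1: f_y(-1, y) = -6*y**2 - 22*y - 20; vanishes at y ∈ {-2}. (-1, -2): f_x = 0, f = 0 — SINGULAR.
  x = 0: f_y(0, y) = -6*y**2 - 18*y - 13; no integer root y with |y| ≤ 4.
  x = 1: f_y(1, y) = -6*y**2 - 14*y - 8; vanishes at y ∈ {-1}. (1, -1): f_x = -30 ≠ 0.
  x = 2: f_y(2, y) = -6*y**2 - 10*y - 5; no integer root y with |y| ≤ 4.
  x = 3: f_y(3, y) = -6*y**2 - 6*y - 4; no integer root y with |y| ≤ 4.
  x = 4: f_y(4, y) = -6*y**2 - 2*y - 5; no integer root y with |y| ≤ 4.
Only singular point on the grid: (-1, -2).
Classify: substitute x = -1 + u, y = -2 + v and expand: f = -2*u**3 - u**2*v - u**2 + 2*u*v**2 - 2*v**3 + v**2.
No constant or linear terms (consistent with a singular point). Quadratic part: -u**2 + v**2. Cubic part: -2*u**3 - u**2*v + 2*u*v**2 - 2*v**3.
The quadratic part v**2 - u**2 = (v − u)(v + u) splits into two distinct linear factors, so there are two distinct tangent lines y − -2 = ±(x − -1) — this is a node (ordinary double point).
Classification: node.


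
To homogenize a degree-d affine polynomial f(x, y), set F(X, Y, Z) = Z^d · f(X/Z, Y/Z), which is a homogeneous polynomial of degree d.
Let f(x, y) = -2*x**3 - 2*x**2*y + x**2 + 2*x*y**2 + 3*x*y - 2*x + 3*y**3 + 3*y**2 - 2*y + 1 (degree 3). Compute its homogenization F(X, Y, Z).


F(X, Y, Z) = -2*X**3 - 2*X**2*Y + X**2*Z + 2*X*Y**2 + 3*X*Y*Z - 2*X*Z**2 + 3*Y**3 + 3*Y**2*Z - 2*Y*Z**2 + Z**3

deg(f) = 3.
Substitute x = X/Z, y = Y/Z into f, then multiply by Z^3.
  monomial -2·x^3·y^0 ↦ -2·X^3·Y^0·Z^0.
  monomial -2·x^2·y^1 ↦ -2·X^2·Y^1·Z^0.
  monomial 1·x^2·y^0 ↦ 1·X^2·Y^0·Z^1.
  monomial 2·x^1·y^2 ↦ 2·X^1·Y^2·Z^0.
  monomial 3·x^1·y^1 ↦ 3·X^1·Y^1·Z^1.
  monomial -2·x^1·y^0 ↦ -2·X^1·Y^0·Z^2.
  monomial 3·x^0·y^3 ↦ 3·X^0·Y^3·Z^0.
  monomial 3·x^0·y^2 ↦ 3·X^0·Y^2·Z^1.
  monomial -2·x^0·y^1 ↦ -2·X^0·Y^1·Z^2.
  monomial 1·x^0·y^0 ↦ 1·X^0·Y^0·Z^3.
Collecting: F(X, Y, Z) = -2*X**3 - 2*X**2*Y + X**2*Z + 2*X*Y**2 + 3*X*Y*Z - 2*X*Z**2 + 3*Y**3 + 3*Y**2*Z - 2*Y*Z**2 + Z**3.


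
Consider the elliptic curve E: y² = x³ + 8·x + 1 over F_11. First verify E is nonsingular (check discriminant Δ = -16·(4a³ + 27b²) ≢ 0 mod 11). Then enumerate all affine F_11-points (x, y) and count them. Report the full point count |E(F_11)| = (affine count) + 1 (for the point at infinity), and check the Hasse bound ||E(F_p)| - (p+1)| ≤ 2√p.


Affine points = {(0, 1), (0, 10), (2, 5), (2, 6), (4, 3), (4, 8), (5, 1), (5, 10), (6, 1), (6, 10), (7, 2), (7, 9), (8, 4), (8, 7), (10, 5), (10, 6)}; affine count = 16; |E(F_11)| = 17.

Discriminant check: Δ ∝ 4a³ + 27b² = 4·8³ + 27·1² = 4·512 + 27·1 ≡ 7 (mod 11). Nonzero ⇒ E is nonsingular.
For each x ∈ F_11, compute rhs = x³ + 8·x + 1 mod 11, then count y ∈ F_11 with y² ≡ rhs.
  x = 0: rhs = 1, matching y values: 1, 10 (2 points).
  x = 1: rhs = 10, matching y values: none (0 points).
  x = 2: rhs = 3, matching y values: 5, 6 (2 points).
  x = 3: rhs = 8, matching y values: none (0 points).
  x = 4: rhs = 9, matching y values: 3, 8 (2 points).
  x = 5: rhs = 1, matching y values: 1, 10 (2 points).
  x = 6: rhs = 1, matching y values: 1, 10 (2 points).
  x = 7: rhs = 4, matching y values: 2, 9 (2 points).
  x = 8: rhs = 5, matching y values: 4, 7 (2 points).
  x = 9: rhs = 10, matching y values: none (0 points).
  x = 10: rhs = 3, matching y values: 5, 6 (2 points).
Total affine count: 16.
Full point count |E(F_11)| = 16 + 1 = 17.
Hasse bound: |17 − (11+1)| = |5| = 5 ≤ 2√11 ≈ 6.6332 ✓.


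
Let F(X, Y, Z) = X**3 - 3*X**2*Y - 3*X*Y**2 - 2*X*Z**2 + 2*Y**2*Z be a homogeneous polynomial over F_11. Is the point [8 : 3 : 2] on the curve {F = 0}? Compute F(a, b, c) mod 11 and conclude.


F(8,3,2) ≡ 0 (mod 11); P is on the curve.

Evaluate F(8, 3, 2) term-by-term (mod 11).
  X**3 ↦ 1·512·1·1 = 512
  -3*X**2*Y ↦ -3·64·3·1 = -576
  -3*X*Y**2 ↦ -3·8·9·1 = -216
  -2*X*Z**2 ↦ -2·8·1·4 = -64
  2*Y**2*Z ↦ 2·1·9·2 = 36
Sum: F(8, 3, 2) = (512) + (-576) + (-216) + (-64) + (36) = -308.
Reducing mod 11: -308 ≡ 0 (mod 11).
Since F(a, b, c) ≡ 0 (mod 11), P lies on the curve.


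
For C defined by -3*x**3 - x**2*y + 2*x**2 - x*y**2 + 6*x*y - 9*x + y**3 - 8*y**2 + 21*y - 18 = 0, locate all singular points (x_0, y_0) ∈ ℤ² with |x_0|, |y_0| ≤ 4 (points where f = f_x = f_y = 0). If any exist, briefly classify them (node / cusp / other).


Singular points: {(0, 3)}; classification: node.

Compute partial derivatives:
  f_x = -9*x**2 - 2*x*y + 4*x - y**2 + 6*y - 9.
  f_y = -x**2 - 2*x*y + 6*x + 3*y**2 - 16*y + 21.
Scan x_0 ∈ {−4, ..., 4}. For each x_0, f_y(x_0, y) is a polynomial in y; find its integer roots y ∈ {−4, ..., 4}, then test f_x and f at those candidates.
  x = -4: f_y(-4, y) = 3*y**2 - 8*y - 19; no integer root y with |y| ≤ 4.
  x = -3: f_y(-3, y) = 3*y**2 - 10*y - 6; no integer root y with |y| ≤ 4.
  x = -2: f_y(-2, y) = 3*y**2 - 12*y + 5; no integer root y with |y| ≤ 4.
  x = -1: f_y(-1, y) = 3*y**2 - 14*y + 14; no integer root y with |y| ≤ 4.
  x = 0: f_y(0, y) = 3*y**2 - 16*y + 21; vanishes at y ∈ {3}. (0, 3): f_x = 0, f = 0 — SINGULAR.
  x = 1: f_y(1, y) = 3*y**2 - 18*y + 26; no integer root y with |y| ≤ 4.
  x = 2: f_y(2, y) = 3*y**2 - 20*y + 29; no integer root y with |y| ≤ 4.
  x = 3: f_y(3, y) = 3*y**2 - 22*y + 30; no integer root y with |y| ≤ 4.
  x = 4: f_y(4, y) = 3*y**2 - 24*y + 29; no integer root y with |y| ≤ 4.
Only singular point on the grid: (0, 3).
Classify: substitute x = 0 + u, y = 3 + v and expand: f = -3*u**3 - u**2*v - u**2 - u*v**2 + v**3 + v**2.
No constant or linear terms (consistent with a singular point). Quadratic part: -u**2 + v**2. Cubic part: -3*u**3 - u**2*v - u*v**2 + v**3.
The quadratic part v**2 - u**2 = (v − u)(v + u) splits into two distinct linear factors, so there are two distinct tangent lines y − 3 = ±(x − 0) — this is a node (ordinary double point).
Classification: node.


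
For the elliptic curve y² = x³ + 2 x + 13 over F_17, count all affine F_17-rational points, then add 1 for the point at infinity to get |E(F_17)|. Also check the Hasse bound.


Affine points = {(0, 8), (0, 9), (1, 4), (1, 13), (2, 5), (2, 12), (4, 0), (7, 8), (7, 9), (10, 8), (10, 9), (13, 3), (13, 14), (15, 1), (15, 16)}; affine count = 15; |E(F_17)| = 16.

Discriminant check: Δ ∝ 4a³ + 27b² = 4·2³ + 27·13² = 4·8 + 27·169 ≡ 5 (mod 17). Nonzero ⇒ E is nonsingular.
For each x ∈ F_17, compute rhs = x³ + 2·x + 13 mod 17, then count y ∈ F_17 with y² ≡ rhs.
  x = 0: rhs = 13, matching y values: 8, 9 (2 points).
  x = 1: rhs = 16, matching y values: 4, 13 (2 points).
  x = 2: rhs = 8, matching y values: 5, 12 (2 points).
  x = 3: rhs = 12, matching y values: none (0 points).
  x = 4: rhs = 0, matching y values: 0 (1 points).
  x = 5: rhs = 12, matching y values: none (0 points).
  x = 6: rhs = 3, matching y values: none (0 points).
  x = 7: rhs = 13, matching y values: 8, 9 (2 points).
  x = 8: rhs = 14, matching y values: none (0 points).
  x = 9: rhs = 12, matching y values: none (0 points).
  x = 10: rhs = 13, matching y values: 8, 9 (2 points).
  x = 11: rhs = 6, matching y values: none (0 points).
  x = 12: rhs = 14, matching y values: none (0 points).
  x = 13: rhs = 9, matching y values: 3, 14 (2 points).
  x = 14: rhs = 14, matching y values: none (0 points).
  x = 15: rhs = 1, matching y values: 1, 16 (2 points).
  x = 16: rhs = 10, matching y values: none (0 points).
Total affine count: 15.
Full point count |E(F_17)| = 15 + 1 = 16.
Hasse bound: |16 − (17+1)| = |-2| = 2 ≤ 2√17 ≈ 8.2462 ✓.


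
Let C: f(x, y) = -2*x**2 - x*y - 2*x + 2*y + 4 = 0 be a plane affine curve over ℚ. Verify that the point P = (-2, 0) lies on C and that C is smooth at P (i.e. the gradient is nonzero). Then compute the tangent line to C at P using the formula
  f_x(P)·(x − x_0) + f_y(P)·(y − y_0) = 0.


Tangent line at P: 6*x + 4*y + 12 = 0.

Step 1: f(-2, 0) = 0, so P lies on C.
Step 2: partial derivatives
  f_x(x, y) = -4*x - y - 2, f_y(x, y) = 2 - x.
  f_x(P) = 6, f_y(P) = 4 (gradient nonzero, so P is smooth).
Step 3: tangent line at P: 6·(x − -2) + 4·(y − 0) = 0.
Expanding: 6*x + 4*y + 12 = 0.


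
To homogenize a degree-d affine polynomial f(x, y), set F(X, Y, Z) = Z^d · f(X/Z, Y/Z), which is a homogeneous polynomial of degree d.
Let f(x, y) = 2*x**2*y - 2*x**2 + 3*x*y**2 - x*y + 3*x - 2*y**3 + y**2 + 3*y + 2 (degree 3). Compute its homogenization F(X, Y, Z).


F(X, Y, Z) = 2*X**2*Y - 2*X**2*Z + 3*X*Y**2 - X*Y*Z + 3*X*Z**2 - 2*Y**3 + Y**2*Z + 3*Y*Z**2 + 2*Z**3

deg(f) = 3.
Substitute x = X/Z, y = Y/Z into f, then multiply by Z^3.
  monomial 2·x^2·y^1 ↦ 2·X^2·Y^1·Z^0.
  monomial -2·x^2·y^0 ↦ -2·X^2·Y^0·Z^1.
  monomial 3·x^1·y^2 ↦ 3·X^1·Y^2·Z^0.
  monomial -1·x^1·y^1 ↦ -1·X^1·Y^1·Z^1.
  monomial 3·x^1·y^0 ↦ 3·X^1·Y^0·Z^2.
  monomial -2·x^0·y^3 ↦ -2·X^0·Y^3·Z^0.
  monomial 1·x^0·y^2 ↦ 1·X^0·Y^2·Z^1.
  monomial 3·x^0·y^1 ↦ 3·X^0·Y^1·Z^2.
  monomial 2·x^0·y^0 ↦ 2·X^0·Y^0·Z^3.
Collecting: F(X, Y, Z) = 2*X**2*Y - 2*X**2*Z + 3*X*Y**2 - X*Y*Z + 3*X*Z**2 - 2*Y**3 + Y**2*Z + 3*Y*Z**2 + 2*Z**3.


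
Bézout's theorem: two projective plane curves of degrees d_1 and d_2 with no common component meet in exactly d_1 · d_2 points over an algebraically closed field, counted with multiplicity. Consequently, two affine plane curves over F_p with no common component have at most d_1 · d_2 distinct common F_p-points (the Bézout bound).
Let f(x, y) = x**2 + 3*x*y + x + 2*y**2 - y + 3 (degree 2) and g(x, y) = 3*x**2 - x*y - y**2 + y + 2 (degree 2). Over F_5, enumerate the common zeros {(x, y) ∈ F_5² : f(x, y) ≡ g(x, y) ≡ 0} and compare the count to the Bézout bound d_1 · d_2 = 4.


Common zeros: {(1, 0)}; count = 1; Bézout bound = 4.

deg(f) = 2, deg(g) = 2, so Bézout bound = 4.
Scan x ∈ F_5. For each x, list the y ∈ F_5 with f(x, y) ≡ 0 and those with g(x, y) ≡ 0 (mod 5); the common zeros in that column are the intersection.
  x = 0: f ≡ 0 at y ∈ ∅; g ≡ 0 at y ∈ {2, 4}; common: ∅.
  x = 1: f ≡ 0 at y ∈ {0, 4}; g ≡ 0 at y ∈ {0}; common: {0}.
  x = 2: f ≡ 0 at y ∈ ∅; g ≡ 0 at y ∈ ∅; common: ∅.
  x = 3: f ≡ 0 at y ∈ {0, 1}; g ≡ 0 at y ∈ {4}; common: ∅.
  x = 4: f ≡ 0 at y ∈ ∅; g ≡ 0 at y ∈ {0, 2}; common: ∅.
Collecting: common zeros = {(1, 0)}, so the count is 1.
Comparison with the Bézout bound: 1 ≤ 4 = deg(f)·deg(g), as expected for curves with no common component (the affine F_5-count falls short of the bound because intersections may lie at infinity, over extension fields, or carry multiplicity).


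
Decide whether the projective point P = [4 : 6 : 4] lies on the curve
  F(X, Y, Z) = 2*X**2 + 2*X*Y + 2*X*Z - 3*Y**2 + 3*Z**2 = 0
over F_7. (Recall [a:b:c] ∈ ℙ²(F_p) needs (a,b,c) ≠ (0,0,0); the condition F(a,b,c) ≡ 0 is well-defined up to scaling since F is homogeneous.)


F(4,6,4) ≡ 3 (mod 7); P is NOT on the curve.

Evaluate F(4, 6, 4) term-by-term (mod 7).
  2*X**2 ↦ 2·16·1·1 = 32
  2*X*Y ↦ 2·4·6·1 = 48
  2*X*Z ↦ 2·4·1·4 = 32
  -3*Y**2 ↦ -3·1·36·1 = -108
  3*Z**2 ↦ 3·1·1·16 = 48
Sum: F(4, 6, 4) = (32) + (48) + (32) + (-108) + (48) = 52.
Reducing mod 7: 52 ≡ 3 (mod 7).
Since F(a, b, c) ≡ 3 ≠ 0 (mod 7), P does NOT lie on the curve.


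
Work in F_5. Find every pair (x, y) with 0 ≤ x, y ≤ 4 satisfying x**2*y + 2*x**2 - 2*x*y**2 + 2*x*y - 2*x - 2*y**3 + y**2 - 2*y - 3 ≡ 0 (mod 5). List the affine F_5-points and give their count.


Affine F_5-points: {(1, 1), (2, 2), (3, 1), (4, 3)}; count = 4.

For each of the 25 pairs (x, y) ∈ F_5², evaluate f(x, y) mod 5. Record the zeros.
  x = 0: [0↦2, 1↦4, 2↦1, 3↦1, 4↦2]  zeros at y ∈ ∅
  x = 1: [0↦2, 1↦0, 2↦4, 3↦2, 4↦2]  zeros at y ∈ {1}
  x = 2: [0↦1, 1↦2, 2↦0, 3↦3, 4↦4]  zeros at y ∈ {2}
  x = 3: [0↦4, 1↦0, 2↦4, 3↦4, 4↦3]  zeros at y ∈ {1}
  x = 4: [0↦1, 1↦4, 2↦1, 3↦0, 4↦4]  zeros at y ∈ {3}
Collecting zeros: affine points = {(1, 1), (2, 2), (3, 1), (4, 3)}.
Total count |C(F_5)_aff| = 4.


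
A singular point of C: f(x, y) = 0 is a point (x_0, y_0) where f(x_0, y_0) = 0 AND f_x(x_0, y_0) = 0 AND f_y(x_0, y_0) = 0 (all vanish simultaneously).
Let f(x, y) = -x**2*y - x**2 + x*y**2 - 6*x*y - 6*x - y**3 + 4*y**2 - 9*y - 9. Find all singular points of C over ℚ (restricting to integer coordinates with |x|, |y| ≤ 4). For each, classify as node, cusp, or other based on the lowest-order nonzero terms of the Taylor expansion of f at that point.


Singular points: {(-3, 0)}; classification: node.

Compute partial derivatives:
  f_x = -2*x*y - 2*x + y**2 - 6*y - 6.
  f_y = -x**2 + 2*x*y - 6*x - 3*y**2 + 8*y - 9.
Scan x_0 ∈ {−4, ..., 4}. For each x_0, f_y(x_0, y) is a polynomial in y; find its integer roots y ∈ {−4, ..., 4}, then test f_x and f at those candidates.
  x = -4: f_y(-4, y) = -3*y**2 - 1; no integer root y with |y| ≤ 4.
  x = -3: f_y(-3, y) = -3*y**2 + 2*y; vanishes at y ∈ {0}. (-3, 0): f_x = 0, f = 0 — SINGULAR.
  x = -2: f_y(-2, y) = -3*y**2 + 4*y - 1; vanishes at y ∈ {1}. (-2, 1): f_x = -3 ≠ 0.
  x = -1: f_y(-1, y) = -3*y**2 + 6*y - 4; no integer root y with |y| ≤ 4.
  x = 0: f_y(0, y) = -3*y**2 + 8*y - 9; no integer root y with |y| ≤ 4.
  x = 1: f_y(1, y) = -3*y**2 + 10*y - 16; no integer root y with |y| ≤ 4.
  x = 2: f_y(2, y) = -3*y**2 + 12*y - 25; no integer root y with |y| ≤ 4.
  x = 3: f_y(3, y) = -3*y**2 + 14*y - 36; no integer root y with |y| ≤ 4.
  x = 4: f_y(4, y) = -3*y**2 + 16*y - 49; no integer root y with |y| ≤ 4.
Only singular point on the grid: (-3, 0).
Classify: substitute x = -3 + u, y = 0 + v and expand: f = -u**2*v - u**2 + u*v**2 - v**3 + v**2.
No constant or linear terms (consistent with a singular point). Quadratic part: -u**2 + v**2. Cubic part: -u**2*v + u*v**2 - v**3.
The quadratic part v**2 - u**2 = (v − u)(v + u) splits into two distinct linear factors, so there are two distinct tangent lines y − 0 = ±(x − -3) — this is a node (ordinary double point).
Classification: node.


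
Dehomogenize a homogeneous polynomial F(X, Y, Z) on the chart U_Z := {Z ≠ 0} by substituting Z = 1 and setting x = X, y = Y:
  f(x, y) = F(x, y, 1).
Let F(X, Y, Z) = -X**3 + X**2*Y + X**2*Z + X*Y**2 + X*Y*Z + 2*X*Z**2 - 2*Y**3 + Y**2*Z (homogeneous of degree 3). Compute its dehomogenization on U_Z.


f(x, y) = -x**3 + x**2*y + x**2 + x*y**2 + x*y + 2*x - 2*y**3 + y**2

On U_Z we set Z = 1. Each monomial c·X^i·Y^j·Z^k in F becomes c·x^i·y^j·1^k = c·x^i·y^j.
Substituting Z = 1: F(X, Y, 1) = -x**3 + x**2*y + x**2 + x*y**2 + x*y + 2*x - 2*y**3 + y**2.
Note: deg(f) ≤ deg(F) = 3; strict inequality happens when F is divisible by Z (lost terms).


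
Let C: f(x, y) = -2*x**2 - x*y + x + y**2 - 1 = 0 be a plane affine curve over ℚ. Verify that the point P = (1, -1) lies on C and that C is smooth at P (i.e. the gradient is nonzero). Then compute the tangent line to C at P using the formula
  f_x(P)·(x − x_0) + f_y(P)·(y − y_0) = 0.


Tangent line at P: -2*x - 3*y - 1 = 0.

Step 1: f(1, -1) = 0, so P lies on C.
Step 2: partial derivatives
  f_x(x, y) = -4*x - y + 1, f_y(x, y) = -x + 2*y.
  f_x(P) = -2, f_y(P) = -3 (gradient nonzero, so P is smooth).
Step 3: tangent line at P: -2·(x − 1) + -3·(y − -1) = 0.
Expanding: -2*x - 3*y - 1 = 0.


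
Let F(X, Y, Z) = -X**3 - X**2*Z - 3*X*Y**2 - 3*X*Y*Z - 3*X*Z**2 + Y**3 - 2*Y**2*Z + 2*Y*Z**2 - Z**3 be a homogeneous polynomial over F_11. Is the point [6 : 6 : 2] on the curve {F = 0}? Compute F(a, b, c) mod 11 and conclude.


F(6,6,2) ≡ 10 (mod 11); P is NOT on the curve.

Evaluate F(6, 6, 2) term-by-term (mod 11).
  -X**3 ↦ -1·216·1·1 = -216
  -X**2*Z ↦ -1·36·1·2 = -72
  -3*X*Y**2 ↦ -3·6·36·1 = -648
  -3*X*Y*Z ↦ -3·6·6·2 = -216
  -3*X*Z**2 ↦ -3·6·1·4 = -72
  Y**3 ↦ 1·1·216·1 = 216
  -2*Y**2*Z ↦ -2·1·36·2 = -144
  2*Y*Z**2 ↦ 2·1·6·4 = 48
  -Z**3 ↦ -1·1·1·8 = -8
Sum: F(6, 6, 2) = (-216) + (-72) + (-648) + (-216) + (-72) + (216) + (-144) + (48) + (-8) = -1112.
Reducing mod 11: -1112 ≡ 10 (mod 11).
Since F(a, b, c) ≡ 10 ≠ 0 (mod 11), P does NOT lie on the curve.


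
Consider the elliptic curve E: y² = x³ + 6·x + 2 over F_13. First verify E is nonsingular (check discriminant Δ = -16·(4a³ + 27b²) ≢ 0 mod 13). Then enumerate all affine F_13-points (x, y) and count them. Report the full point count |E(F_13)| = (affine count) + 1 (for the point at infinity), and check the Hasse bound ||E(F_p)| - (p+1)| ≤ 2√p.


Affine points = {(1, 3), (1, 10), (2, 3), (2, 10), (4, 5), (4, 8), (5, 1), (5, 12), (7, 6), (7, 7), (8, 4), (8, 9), (10, 3), (10, 10)}; affine count = 14; |E(F_13)| = 15.

Discriminant check: Δ ∝ 4a³ + 27b² = 4·6³ + 27·2² = 4·216 + 27·4 ≡ 10 (mod 13). Nonzero ⇒ E is nonsingular.
For each x ∈ F_13, compute rhs = x³ + 6·x + 2 mod 13, then count y ∈ F_13 with y² ≡ rhs.
  x = 0: rhs = 2, matching y values: none (0 points).
  x = 1: rhs = 9, matching y values: 3, 10 (2 points).
  x = 2: rhs = 9, matching y values: 3, 10 (2 points).
  x = 3: rhs = 8, matching y values: none (0 points).
  x = 4: rhs = 12, matching y values: 5, 8 (2 points).
  x = 5: rhs = 1, matching y values: 1, 12 (2 points).
  x = 6: rhs = 7, matching y values: none (0 points).
  x = 7: rhs = 10, matching y values: 6, 7 (2 points).
  x = 8: rhs = 3, matching y values: 4, 9 (2 points).
  x = 9: rhs = 5, matching y values: none (0 points).
  x = 10: rhs = 9, matching y values: 3, 10 (2 points).
  x = 11: rhs = 8, matching y values: none (0 points).
  x = 12: rhs = 8, matching y values: none (0 points).
Total affine count: 14.
Full point count |E(F_13)| = 14 + 1 = 15.
Hasse bound: |15 − (13+1)| = |1| = 1 ≤ 2√13 ≈ 7.2111 ✓.


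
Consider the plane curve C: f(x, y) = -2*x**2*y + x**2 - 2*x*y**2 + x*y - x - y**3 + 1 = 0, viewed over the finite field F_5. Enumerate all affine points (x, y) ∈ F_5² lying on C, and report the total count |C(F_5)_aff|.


Affine F_5-points: {(0, 1), (3, 1), (3, 2), (4, 3)}; count = 4.

For each of the 25 pairs (x, y) ∈ F_5², evaluate f(x, y) mod 5. Record the zeros.
  x = 0: [0↦1, 1↦0, 2↦3, 3↦4, 4↦2]  zeros at y ∈ {1}
  x = 1: [0↦1, 1↦2, 2↦3, 3↦3, 4↦1]  zeros at y ∈ ∅
  x = 2: [0↦3, 1↦2, 2↦2, 3↦2, 4↦1]  zeros at y ∈ ∅
  x = 3: [0↦2, 1↦0, 2↦0, 3↦1, 4↦2]  zeros at y ∈ {1, 2}
  x = 4: [0↦3, 1↦1, 2↦2, 3↦0, 4↦4]  zeros at y ∈ {3}
Collecting zeros: affine points = {(0, 1), (3, 1), (3, 2), (4, 3)}.
Total count |C(F_5)_aff| = 4.


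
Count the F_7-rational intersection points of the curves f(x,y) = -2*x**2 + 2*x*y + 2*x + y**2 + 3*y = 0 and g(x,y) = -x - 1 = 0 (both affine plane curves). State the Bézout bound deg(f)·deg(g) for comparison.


Common zeros: ∅; count = 0; Bézout bound = 2.

deg(f) = 2, deg(g) = 1, so Bézout bound = 2.
Scan x ∈ F_7. For each x, list the y ∈ F_7 with f(x, y) ≡ 0 and those with g(x, y) ≡ 0 (mod 7); the common zeros in that column are the intersection.
  x = 0: f ≡ 0 at y ∈ {0, 4}; g ≡ 0 at y ∈ ∅; common: ∅.
  x = 1: f ≡ 0 at y ∈ {0, 2}; g ≡ 0 at y ∈ ∅; common: ∅.
  x = 2: f ≡ 0 at y ∈ {2, 5}; g ≡ 0 at y ∈ ∅; common: ∅.
  x = 3: f ≡ 0 at y ∈ ∅; g ≡ 0 at y ∈ ∅; common: ∅.
  x = 4: f ≡ 0 at y ∈ {5}; g ≡ 0 at y ∈ ∅; common: ∅.
  x = 5: f ≡ 0 at y ∈ {4}; g ≡ 0 at y ∈ ∅; common: ∅.
  x = 6: f ≡ 0 at y ∈ ∅; g ≡ 0 at y ∈ {0, 1, 2, 3, 4, 5, 6}; common: ∅.
Collecting: common zeros = ∅, so the count is 0.
Comparison with the Bézout bound: 0 ≤ 2 = deg(f)·deg(g), as expected for curves with no common component (the affine F_7-count falls short of the bound because intersections may lie at infinity, over extension fields, or carry multiplicity).


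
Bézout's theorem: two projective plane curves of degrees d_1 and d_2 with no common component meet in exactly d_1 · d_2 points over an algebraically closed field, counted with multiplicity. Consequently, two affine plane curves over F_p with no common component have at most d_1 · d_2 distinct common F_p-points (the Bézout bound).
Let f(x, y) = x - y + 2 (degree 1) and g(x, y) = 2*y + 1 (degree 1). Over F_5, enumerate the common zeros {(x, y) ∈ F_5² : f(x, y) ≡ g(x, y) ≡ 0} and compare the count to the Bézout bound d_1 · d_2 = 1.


Common zeros: {(0, 2)}; count = 1; Bézout bound = 1.

deg(f) = 1, deg(g) = 1, so Bézout bound = 1.
Scan x ∈ F_5. For each x, list the y ∈ F_5 with f(x, y) ≡ 0 and those with g(x, y) ≡ 0 (mod 5); the common zeros in that column are the intersection.
  x = 0: f ≡ 0 at y ∈ {2}; g ≡ 0 at y ∈ {2}; common: {2}.
  x = 1: f ≡ 0 at y ∈ {3}; g ≡ 0 at y ∈ {2}; common: ∅.
  x = 2: f ≡ 0 at y ∈ {4}; g ≡ 0 at y ∈ {2}; common: ∅.
  x = 3: f ≡ 0 at y ∈ {0}; g ≡ 0 at y ∈ {2}; common: ∅.
  x = 4: f ≡ 0 at y ∈ {1}; g ≡ 0 at y ∈ {2}; common: ∅.
Collecting: common zeros = {(0, 2)}, so the count is 1.
Comparison with the Bézout bound: 1 ≤ 1 = deg(f)·deg(g), as expected for curves with no common component (the bound is attained).


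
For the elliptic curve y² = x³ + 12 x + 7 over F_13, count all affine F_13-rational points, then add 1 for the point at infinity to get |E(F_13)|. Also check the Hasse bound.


Affine points = {(2, 0), (5, 6), (5, 7), (6, 3), (6, 10), (8, 2), (8, 11), (9, 5), (9, 8), (10, 3), (10, 10), (11, 1), (11, 12)}; affine count = 13; |E(F_13)| = 14.

Discriminant check: Δ ∝ 4a³ + 27b² = 4·12³ + 27·7² = 4·1728 + 27·49 ≡ 6 (mod 13). Nonzero ⇒ E is nonsingular.
For each x ∈ F_13, compute rhs = x³ + 12·x + 7 mod 13, then count y ∈ F_13 with y² ≡ rhs.
  x = 0: rhs = 7, matching y values: none (0 points).
  x = 1: rhs = 7, matching y values: none (0 points).
  x = 2: rhs = 0, matching y values: 0 (1 points).
  x = 3: rhs = 5, matching y values: none (0 points).
  x = 4: rhs = 2, matching y values: none (0 points).
  x = 5: rhs = 10, matching y values: 6, 7 (2 points).
  x = 6: rhs = 9, matching y values: 3, 10 (2 points).
  x = 7: rhs = 5, matching y values: none (0 points).
  x = 8: rhs = 4, matching y values: 2, 11 (2 points).
  x = 9: rhs = 12, matching y values: 5, 8 (2 points).
  x = 10: rhs = 9, matching y values: 3, 10 (2 points).
  x = 11: rhs = 1, matching y values: 1, 12 (2 points).
  x = 12: rhs = 7, matching y values: none (0 points).
Total affine count: 13.
Full point count |E(F_13)| = 13 + 1 = 14.
Hasse bound: |14 − (13+1)| = |0| = 0 ≤ 2√13 ≈ 7.2111 ✓.


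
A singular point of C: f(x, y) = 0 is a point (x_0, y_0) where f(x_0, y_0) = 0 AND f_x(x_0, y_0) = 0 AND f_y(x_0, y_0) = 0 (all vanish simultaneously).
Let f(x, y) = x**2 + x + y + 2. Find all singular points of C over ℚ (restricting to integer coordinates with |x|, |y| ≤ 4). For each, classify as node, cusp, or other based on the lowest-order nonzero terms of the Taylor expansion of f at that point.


No singular points in the scanned grid; C is smooth there.

Compute partial derivatives:
  f_x = 2*x + 1.
  f_y = 1.
f_y = 1 is a nonzero constant, so f_y never vanishes: no point (x, y) can satisfy f = f_x = f_y = 0. In particular no (x, y) ∈ {−4, ..., 4}² is singular; the curve is smooth.


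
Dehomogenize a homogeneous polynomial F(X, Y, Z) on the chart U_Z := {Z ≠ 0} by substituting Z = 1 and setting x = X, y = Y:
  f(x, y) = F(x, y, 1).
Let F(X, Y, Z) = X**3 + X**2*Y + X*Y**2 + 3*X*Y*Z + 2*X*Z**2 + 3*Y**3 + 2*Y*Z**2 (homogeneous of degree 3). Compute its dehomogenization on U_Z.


f(x, y) = x**3 + x**2*y + x*y**2 + 3*x*y + 2*x + 3*y**3 + 2*y

On U_Z we set Z = 1. Each monomial c·X^i·Y^j·Z^k in F becomes c·x^i·y^j·1^k = c·x^i·y^j.
Substituting Z = 1: F(X, Y, 1) = x**3 + x**2*y + x*y**2 + 3*x*y + 2*x + 3*y**3 + 2*y.
Note: deg(f) ≤ deg(F) = 3; strict inequality happens when F is divisible by Z (lost terms).


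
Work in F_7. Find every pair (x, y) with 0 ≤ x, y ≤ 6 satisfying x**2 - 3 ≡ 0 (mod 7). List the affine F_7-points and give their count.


Affine F_7-points: ∅; count = 0.

For each of the 49 pairs (x, y) ∈ F_7², evaluate f(x, y) mod 7. Record the zeros.
  x = 0: [0↦4, 1↦4, 2↦4, 3↦4, 4↦4, 5↦4, 6↦4]  zeros at y ∈ ∅
  x = 1: [0↦5, 1↦5, 2↦5, 3↦5, 4↦5, 5↦5, 6↦5]  zeros at y ∈ ∅
  x = 2: [0↦1, 1↦1, 2↦1, 3↦1, 4↦1, 5↦1, 6↦1]  zeros at y ∈ ∅
  x = 3: [0↦6, 1↦6, 2↦6, 3↦6, 4↦6, 5↦6, 6↦6]  zeros at y ∈ ∅
  x = 4: [0↦6, 1↦6, 2↦6, 3↦6, 4↦6, 5↦6, 6↦6]  zeros at y ∈ ∅
  x = 5: [0↦1, 1↦1, 2↦1, 3↦1, 4↦1, 5↦1, 6↦1]  zeros at y ∈ ∅
  x = 6: [0↦5, 1↦5, 2↦5, 3↦5, 4↦5, 5↦5, 6↦5]  zeros at y ∈ ∅
Collecting zeros: affine points = ∅.
Total count |C(F_7)_aff| = 0.


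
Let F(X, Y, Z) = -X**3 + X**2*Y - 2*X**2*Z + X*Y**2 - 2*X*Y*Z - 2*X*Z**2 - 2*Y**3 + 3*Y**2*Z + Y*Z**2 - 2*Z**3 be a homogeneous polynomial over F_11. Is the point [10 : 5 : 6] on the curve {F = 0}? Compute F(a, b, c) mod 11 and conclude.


F(10,5,6) ≡ 5 (mod 11); P is NOT on the curve.

Evaluate F(10, 5, 6) term-by-term (mod 11).
  -X**3 ↦ -1·1000·1·1 = -1000
  X**2*Y ↦ 1·100·5·1 = 500
  -2*X**2*Z ↦ -2·100·1·6 = -1200
  X*Y**2 ↦ 1·10·25·1 = 250
  -2*X*Y*Z ↦ -2·10·5·6 = -600
  -2*X*Z**2 ↦ -2·10·1·36 = -720
  -2*Y**3 ↦ -2·1·125·1 = -250
  3*Y**2*Z ↦ 3·1·25·6 = 450
  Y*Z**2 ↦ 1·1·5·36 = 180
  -2*Z**3 ↦ -2·1·1·216 = -432
Sum: F(10, 5, 6) = (-1000) + (500) + (-1200) + (250) + (-600) + (-720) + (-250) + (450) + (180) + (-432) = -2822.
Reducing mod 11: -2822 ≡ 5 (mod 11).
Since F(a, b, c) ≡ 5 ≠ 0 (mod 11), P does NOT lie on the curve.


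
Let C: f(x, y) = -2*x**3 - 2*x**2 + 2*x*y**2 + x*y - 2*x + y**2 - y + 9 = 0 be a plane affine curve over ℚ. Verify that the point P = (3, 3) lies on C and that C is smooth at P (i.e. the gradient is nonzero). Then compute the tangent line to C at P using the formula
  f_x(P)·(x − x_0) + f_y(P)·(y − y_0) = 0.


Tangent line at P: -47*x + 44*y + 9 = 0.

Step 1: f(3, 3) = 0, so P lies on C.
Step 2: partial derivatives
  f_x(x, y) = -6*x**2 - 4*x + 2*y**2 + y - 2, f_y(x, y) = 4*x*y + x + 2*y - 1.
  f_x(P) = -47, f_y(P) = 44 (gradient nonzero, so P is smooth).
Step 3: tangent line at P: -47·(x − 3) + 44·(y − 3) = 0.
Expanding: -47*x + 44*y + 9 = 0.


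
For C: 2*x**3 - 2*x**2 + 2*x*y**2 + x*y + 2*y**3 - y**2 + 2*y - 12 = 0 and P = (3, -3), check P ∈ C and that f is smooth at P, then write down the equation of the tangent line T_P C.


Tangent line at P: 57*x + 29*y - 84 = 0.

Step 1: f(3, -3) = 0, so P lies on C.
Step 2: partial derivatives
  f_x(x, y) = 6*x**2 - 4*x + 2*y**2 + y, f_y(x, y) = 4*x*y + x + 6*y**2 - 2*y + 2.
  f_x(P) = 57, f_y(P) = 29 (gradient nonzero, so P is smooth).
Step 3: tangent line at P: 57·(x − 3) + 29·(y − -3) = 0.
Expanding: 57*x + 29*y - 84 = 0.


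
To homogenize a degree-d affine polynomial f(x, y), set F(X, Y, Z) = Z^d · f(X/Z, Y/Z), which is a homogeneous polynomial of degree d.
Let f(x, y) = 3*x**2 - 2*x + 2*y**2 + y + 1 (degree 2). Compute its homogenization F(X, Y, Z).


F(X, Y, Z) = 3*X**2 - 2*X*Z + 2*Y**2 + Y*Z + Z**2

deg(f) = 2.
Substitute x = X/Z, y = Y/Z into f, then multiply by Z^2.
  monomial 3·x^2·y^0 ↦ 3·X^2·Y^0·Z^0.
  monomial -2·x^1·y^0 ↦ -2·X^1·Y^0·Z^1.
  monomial 2·x^0·y^2 ↦ 2·X^0·Y^2·Z^0.
  monomial 1·x^0·y^1 ↦ 1·X^0·Y^1·Z^1.
  monomial 1·x^0·y^0 ↦ 1·X^0·Y^0·Z^2.
Collecting: F(X, Y, Z) = 3*X**2 - 2*X*Z + 2*Y**2 + Y*Z + Z**2.


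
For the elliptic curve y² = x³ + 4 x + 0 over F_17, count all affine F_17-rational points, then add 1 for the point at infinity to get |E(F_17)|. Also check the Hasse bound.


Affine points = {(0, 0), (2, 4), (2, 13), (5, 3), (5, 14), (6, 6), (6, 11), (8, 0), (9, 0), (11, 7), (11, 10), (12, 5), (12, 12), (15, 1), (15, 16)}; affine count = 15; |E(F_17)| = 16.

Discriminant check: Δ ∝ 4a³ + 27b² = 4·4³ + 27·0² = 4·64 + 27·0 ≡ 1 (mod 17). Nonzero ⇒ E is nonsingular.
For each x ∈ F_17, compute rhs = x³ + 4·x + 0 mod 17, then count y ∈ F_17 with y² ≡ rhs.
  x = 0: rhs = 0, matching y values: 0 (1 points).
  x = 1: rhs = 5, matching y values: none (0 points).
  x = 2: rhs = 16, matching y values: 4, 13 (2 points).
  x = 3: rhs = 5, matching y values: none (0 points).
  x = 4: rhs = 12, matching y values: none (0 points).
  x = 5: rhs = 9, matching y values: 3, 14 (2 points).
  x = 6: rhs = 2, matching y values: 6, 11 (2 points).
  x = 7: rhs = 14, matching y values: none (0 points).
  x = 8: rhs = 0, matching y values: 0 (1 points).
  x = 9: rhs = 0, matching y values: 0 (1 points).
  x = 10: rhs = 3, matching y values: none (0 points).
  x = 11: rhs = 15, matching y values: 7, 10 (2 points).
  x = 12: rhs = 8, matching y values: 5, 12 (2 points).
  x = 13: rhs = 5, matching y values: none (0 points).
  x = 14: rhs = 12, matching y values: none (0 points).
  x = 15: rhs = 1, matching y values: 1, 16 (2 points).
  x = 16: rhs = 12, matching y values: none (0 points).
Total affine count: 15.
Full point count |E(F_17)| = 15 + 1 = 16.
Hasse bound: |16 − (17+1)| = |-2| = 2 ≤ 2√17 ≈ 8.2462 ✓.


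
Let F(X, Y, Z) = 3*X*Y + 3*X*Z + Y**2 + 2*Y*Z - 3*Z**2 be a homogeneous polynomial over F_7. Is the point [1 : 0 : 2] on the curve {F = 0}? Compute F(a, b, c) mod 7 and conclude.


F(1,0,2) ≡ 1 (mod 7); P is NOT on the curve.

Evaluate F(1, 0, 2) term-by-term (mod 7).
  3*X*Y ↦ 3·1·0·1 = 0
  3*X*Z ↦ 3·1·1·2 = 6
  Y**2 ↦ 1·1·0·1 = 0
  2*Y*Z ↦ 2·1·0·2 = 0
  -3*Z**2 ↦ -3·1·1·4 = -12
Sum: F(1, 0, 2) = (0) + (6) + (0) + (0) + (-12) = -6.
Reducing mod 7: -6 ≡ 1 (mod 7).
Since F(a, b, c) ≡ 1 ≠ 0 (mod 7), P does NOT lie on the curve.


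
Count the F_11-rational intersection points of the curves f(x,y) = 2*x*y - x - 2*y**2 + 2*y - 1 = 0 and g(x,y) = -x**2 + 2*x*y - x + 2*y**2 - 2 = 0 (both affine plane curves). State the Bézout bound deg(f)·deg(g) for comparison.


Common zeros: {(1, 1), (4, 7)}; count = 2; Bézout bound = 4.

deg(f) = 2, deg(g) = 2, so Bézout bound = 4.
Scan x ∈ F_11. For each x, list the y ∈ F_11 with f(x, y) ≡ 0 and those with g(x, y) ≡ 0 (mod 11); the common zeros in that column are the intersection.
  x = 0: f ≡ 0 at y ∈ ∅; g ≡ 0 at y ∈ {1, 10}; common: ∅.
  x = 1: f ≡ 0 at y ∈ {1}; g ≡ 0 at y ∈ {1, 9}; common: {1}.
  x = 2: f ≡ 0 at y ∈ {4, 10}; g ≡ 0 at y ∈ {3, 6}; common: ∅.
  x = 3: f ≡ 0 at y ∈ ∅; g ≡ 0 at y ∈ {3, 5}; common: ∅.
  x = 4: f ≡ 0 at y ∈ {7, 9}; g ≡ 0 at y ∈ {0, 7}; common: {7}.
  x = 5: f ≡ 0 at y ∈ ∅; g ≡ 0 at y ∈ {8, 9}; common: ∅.
  x = 6: f ≡ 0 at y ∈ ∅; g ≡ 0 at y ∈ {0, 5}; common: ∅.
  x = 7: f ≡ 0 at y ∈ {3, 5}; g ≡ 0 at y ∈ {2}; common: ∅.
  x = 8: f ≡ 0 at y ∈ ∅; g ≡ 0 at y ∈ {4, 10}; common: ∅.
  x = 9: f ≡ 0 at y ∈ {2, 8}; g ≡ 0 at y ∈ {6, 7}; common: ∅.
  x = 10: f ≡ 0 at y ∈ {0}; g ≡ 0 at y ∈ {4, 8}; common: ∅.
Collecting: common zeros = {(1, 1), (4, 7)}, so the count is 2.
Comparison with the Bézout bound: 2 ≤ 4 = deg(f)·deg(g), as expected for curves with no common component (the affine F_11-count falls short of the bound because intersections may lie at infinity, over extension fields, or carry multiplicity).


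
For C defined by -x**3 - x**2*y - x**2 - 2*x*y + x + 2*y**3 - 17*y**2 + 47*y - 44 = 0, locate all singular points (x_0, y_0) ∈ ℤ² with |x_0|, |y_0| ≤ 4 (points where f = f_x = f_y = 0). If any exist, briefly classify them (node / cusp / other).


Singular points: {(-1, 3)}; classification: node.

Compute partial derivatives:
  f_x = -3*x**2 - 2*x*y - 2*x - 2*y + 1.
  f_y = -x**2 - 2*x + 6*y**2 - 34*y + 47.
Scan x_0 ∈ {−4, ..., 4}. For each x_0, f_y(x_0, y) is a polynomial in y; find its integer roots y ∈ {−4, ..., 4}, then test f_x and f at those candidates.
  x = -4: f_y(-4, y) = 6*y**2 - 34*y + 39; no integer root y with |y| ≤ 4.
  x = -3: f_y(-3, y) = 6*y**2 - 34*y + 44; vanishes at y ∈ {2}. (-3, 2): f_x = -12 ≠ 0.
  x = -2: f_y(-2, y) = 6*y**2 - 34*y + 47; no integer root y with |y| ≤ 4.
  x = -1: f_y(-1, y) = 6*y**2 - 34*y + 48; vanishes at y ∈ {3}. (-1, 3): f_x = 0, f = 0 — SINGULAR.
  x = 0: f_y(0, y) = 6*y**2 - 34*y + 47; no integer root y with |y| ≤ 4.
  x = 1: f_y(1, y) = 6*y**2 - 34*y + 44; vanishes at y ∈ {2}. (1, 2): f_x = -12 ≠ 0.
  x = 2: f_y(2, y) = 6*y**2 - 34*y + 39; no integer root y with |y| ≤ 4.
  x = 3: f_y(3, y) = 6*y**2 - 34*y + 32; no integer root y with |y| ≤ 4.
  x = 4: f_y(4, y) = 6*y**2 - 34*y + 23; no integer root y with |y| ≤ 4.
Only singular point on the grid: (-1, 3).
Classify: substitute x = -1 + u, y = 3 + v and expand: f = -u**3 - u**2*v - u**2 + 2*v**3 + v**2.
No constant or linear terms (consistent with a singular point). Quadratic part: -u**2 + v**2. Cubic part: -u**3 - u**2*v + 2*v**3.
The quadratic part v**2 - u**2 = (v − u)(v + u) splits into two distinct linear factors, so there are two distinct tangent lines y − 3 = ±(x − -1) — this is a node (ordinary double point).
Classification: node.


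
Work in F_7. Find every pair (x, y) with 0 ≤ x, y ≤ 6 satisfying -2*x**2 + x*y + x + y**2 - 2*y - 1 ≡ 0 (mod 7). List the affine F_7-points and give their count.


Affine F_7-points: {(0, 4), (0, 5), (1, 2), (1, 6), (2, 0), (3, 1), (3, 5), (4, 2), (4, 3), (5, 1), (5, 3), (6, 4), (6, 6)}; count = 13.

For each of the 49 pairs (x, y) ∈ F_7², evaluate f(x, y) mod 7. Record the zeros.
  x = 0: [0↦6, 1↦5, 2↦6, 3↦2, 4↦0, 5↦0, 6↦2]  zeros at y ∈ {4, 5}
  x = 1: [0↦5, 1↦5, 2↦0, 3↦4, 4↦3, 5↦4, 6↦0]  zeros at y ∈ {2, 6}
  x = 2: [0↦0, 1↦1, 2↦4, 3↦2, 4↦2, 5↦4, 6↦1]  zeros at y ∈ {0}
  x = 3: [0↦5, 1↦0, 2↦4, 3↦3, 4↦4, 5↦0, 6↦5]  zeros at y ∈ {1, 5}
  x = 4: [0↦6, 1↦2, 2↦0, 3↦0, 4↦2, 5↦6, 6↦5]  zeros at y ∈ {2, 3}
  x = 5: [0↦3, 1↦0, 2↦6, 3↦0, 4↦3, 5↦1, 6↦1]  zeros at y ∈ {1, 3}
  x = 6: [0↦3, 1↦1, 2↦1, 3↦3, 4↦0, 5↦6, 6↦0]  zeros at y ∈ {4, 6}
Collecting zeros: affine points = {(0, 4), (0, 5), (1, 2), (1, 6), (2, 0), (3, 1), (3, 5), (4, 2), (4, 3), (5, 1), (5, 3), (6, 4), (6, 6)}.
Total count |C(F_7)_aff| = 13.


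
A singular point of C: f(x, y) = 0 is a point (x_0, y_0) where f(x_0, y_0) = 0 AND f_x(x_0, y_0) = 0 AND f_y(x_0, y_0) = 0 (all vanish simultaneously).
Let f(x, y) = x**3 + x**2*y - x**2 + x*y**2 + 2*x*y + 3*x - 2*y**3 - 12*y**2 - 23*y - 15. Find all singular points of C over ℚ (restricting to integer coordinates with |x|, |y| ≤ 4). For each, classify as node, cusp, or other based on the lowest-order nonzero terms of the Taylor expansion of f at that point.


Singular points: {(1, -2)}; classification: cusp.

Compute partial derivatives:
  f_x = 3*x**2 + 2*x*y - 2*x + y**2 + 2*y + 3.
  f_y = x**2 + 2*x*y + 2*x - 6*y**2 - 24*y - 23.
Scan x_0 ∈ {−4, ..., 4}. For each x_0, f_y(x_0, y) is a polynomial in y; find its integer roots y ∈ {−4, ..., 4}, then test f_x and f at those candidates.
  x = -4: f_y(-4, y) = -6*y**2 - 32*y - 15; no integer root y with |y| ≤ 4.
  x = -3: f_y(-3, y) = -6*y**2 - 30*y - 20; no integer root y with |y| ≤ 4.
  x = -2: f_y(-2, y) = -6*y**2 - 28*y - 23; no integer root y with |y| ≤ 4.
  x = -1: f_y(-1, y) = -6*y**2 - 26*y - 24; vanishes at y ∈ {-3}. (-1, -3): f_x = 17 ≠ 0.
  x = 0: f_y(0, y) = -6*y**2 - 24*y - 23; no integer root y with |y| ≤ 4.
  x = 1: f_y(1, y) = -6*y**2 - 22*y - 20; vanishes at y ∈ {-2}. (1, -2): f_x = 0, f = 0 — SINGULAR.
  x = 2: f_y(2, y) = -6*y**2 - 20*y - 15; no integer root y with |y| ≤ 4.
  x = 3: f_y(3, y) = -6*y**2 - 18*y - 8; no integer root y with |y| ≤ 4.
  x = 4: f_y(4, y) = -6*y**2 - 16*y + 1; no integer root y with |y| ≤ 4.
Only singular point on the grid: (1, -2).
Classify: substitute x = 1 + u, y = -2 + v and expand: f = u**3 + u**2*v + u*v**2 - 2*v**3 + v**2.
No constant or linear terms (consistent with a singular point). Quadratic part: v**2. Cubic part: u**3 + u**2*v + u*v**2 - 2*v**3.
The quadratic part v**2 is a perfect square, so there is a single (double) tangent line v = 0, i.e. y = -2. Restricting the cubic part to that line (v = 0) leaves u**3 ≠ 0, so f is not divisible by v and the branch is v² ≈ -u**3 to lowest order — this is a cusp.
Classification: cusp.


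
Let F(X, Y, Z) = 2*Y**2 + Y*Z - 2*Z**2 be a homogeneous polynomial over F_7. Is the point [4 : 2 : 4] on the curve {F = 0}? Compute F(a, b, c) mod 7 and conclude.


F(4,2,4) ≡ 5 (mod 7); P is NOT on the curve.

Evaluate F(4, 2, 4) term-by-term (mod 7).
  2*Y**2 ↦ 2·1·4·1 = 8
  Y*Z ↦ 1·1·2·4 = 8
  -2*Z**2 ↦ -2·1·1·16 = -32
Sum: F(4, 2, 4) = (8) + (8) + (-32) = -16.
Reducing mod 7: -16 ≡ 5 (mod 7).
Since F(a, b, c) ≡ 5 ≠ 0 (mod 7), P does NOT lie on the curve.


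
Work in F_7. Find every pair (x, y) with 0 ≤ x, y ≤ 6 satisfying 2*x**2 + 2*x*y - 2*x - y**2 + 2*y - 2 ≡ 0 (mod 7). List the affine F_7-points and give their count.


Affine F_7-points: {(1, 5), (1, 6), (2, 1), (2, 5), (5, 1), (5, 4), (6, 3), (6, 4)}; count = 8.

For each of the 49 pairs (x, y) ∈ F_7², evaluate f(x, y) mod 7. Record the zeros.
  x = 0: [0↦5, 1↦6, 2↦5, 3↦2, 4↦4, 5↦4, 6↦2]  zeros at y ∈ ∅
  x = 1: [0↦5, 1↦1, 2↦2, 3↦1, 4↦5, 5↦0, 6↦0]  zeros at y ∈ {5, 6}
  x = 2: [0↦2, 1↦0, 2↦3, 3↦4, 4↦3, 5↦0, 6↦2]  zeros at y ∈ {1, 5}
  x = 3: [0↦3, 1↦3, 2↦1, 3↦4, 4↦5, 5↦4, 6↦1]  zeros at y ∈ ∅
  x = 4: [0↦1, 1↦3, 2↦3, 3↦1, 4↦4, 5↦5, 6↦4]  zeros at y ∈ ∅
  x = 5: [0↦3, 1↦0, 2↦2, 3↦2, 4↦0, 5↦3, 6↦4]  zeros at y ∈ {1, 4}
  x = 6: [0↦2, 1↦1, 2↦5, 3↦0, 4↦0, 5↦5, 6↦1]  zeros at y ∈ {3, 4}
Collecting zeros: affine points = {(1, 5), (1, 6), (2, 1), (2, 5), (5, 1), (5, 4), (6, 3), (6, 4)}.
Total count |C(F_7)_aff| = 8.


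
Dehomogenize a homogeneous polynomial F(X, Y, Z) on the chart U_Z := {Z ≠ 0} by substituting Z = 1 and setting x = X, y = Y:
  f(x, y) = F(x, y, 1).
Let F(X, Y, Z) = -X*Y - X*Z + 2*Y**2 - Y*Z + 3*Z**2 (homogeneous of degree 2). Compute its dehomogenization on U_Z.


f(x, y) = -x*y - x + 2*y**2 - y + 3

On U_Z we set Z = 1. Each monomial c·X^i·Y^j·Z^k in F becomes c·x^i·y^j·1^k = c·x^i·y^j.
Substituting Z = 1: F(X, Y, 1) = -x*y - x + 2*y**2 - y + 3.
Note: deg(f) ≤ deg(F) = 2; strict inequality happens when F is divisible by Z (lost terms).


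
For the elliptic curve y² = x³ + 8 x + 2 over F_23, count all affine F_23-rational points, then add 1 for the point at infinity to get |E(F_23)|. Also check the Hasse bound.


Affine points = {(0, 5), (0, 18), (2, 7), (2, 16), (4, 11), (4, 12), (5, 11), (5, 12), (6, 6), (6, 17), (8, 7), (8, 16), (10, 1), (10, 22), (11, 8), (11, 15), (12, 3), (12, 20), (13, 7), (13, 16), (14, 11), (14, 12), (15, 1), (15, 22), (21, 1), (21, 22), (22, 4), (22, 19)}; affine count = 28; |E(F_23)| = 29.

Discriminant check: Δ ∝ 4a³ + 27b² = 4·8³ + 27·2² = 4·512 + 27·4 ≡ 17 (mod 23). Nonzero ⇒ E is nonsingular.
For each x ∈ F_23, compute rhs = x³ + 8·x + 2 mod 23, then count y ∈ F_23 with y² ≡ rhs.
  x = 0: rhs = 2, matching y values: 5, 18 (2 points).
  x = 1: rhs = 11, matching y values: none (0 points).
  x = 2: rhs = 3, matching y values: 7, 16 (2 points).
  x = 3: rhs = 7, matching y values: none (0 points).
  x = 4: rhs = 6, matching y values: 11, 12 (2 points).
  x = 5: rhs = 6, matching y values: 11, 12 (2 points).
  x = 6: rhs = 13, matching y values: 6, 17 (2 points).
  x = 7: rhs = 10, matching y values: none (0 points).
  x = 8: rhs = 3, matching y values: 7, 16 (2 points).
  x = 9: rhs = 21, matching y values: none (0 points).
  x = 10: rhs = 1, matching y values: 1, 22 (2 points).
  x = 11: rhs = 18, matching y values: 8, 15 (2 points).
  x = 12: rhs = 9, matching y values: 3, 20 (2 points).
  x = 13: rhs = 3, matching y values: 7, 16 (2 points).
  x = 14: rhs = 6, matching y values: 11, 12 (2 points).
  x = 15: rhs = 1, matching y values: 1, 22 (2 points).
  x = 16: rhs = 17, matching y values: none (0 points).
  x = 17: rhs = 14, matching y values: none (0 points).
  x = 18: rhs = 21, matching y values: none (0 points).
  x = 19: rhs = 21, matching y values: none (0 points).
  x = 20: rhs = 20, matching y values: none (0 points).
  x = 21: rhs = 1, matching y values: 1, 22 (2 points).
  x = 22: rhs = 16, matching y values: 4, 19 (2 points).
Total affine count: 28.
Full point count |E(F_23)| = 28 + 1 = 29.
Hasse bound: |29 − (23+1)| = |5| = 5 ≤ 2√23 ≈ 9.5917 ✓.
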